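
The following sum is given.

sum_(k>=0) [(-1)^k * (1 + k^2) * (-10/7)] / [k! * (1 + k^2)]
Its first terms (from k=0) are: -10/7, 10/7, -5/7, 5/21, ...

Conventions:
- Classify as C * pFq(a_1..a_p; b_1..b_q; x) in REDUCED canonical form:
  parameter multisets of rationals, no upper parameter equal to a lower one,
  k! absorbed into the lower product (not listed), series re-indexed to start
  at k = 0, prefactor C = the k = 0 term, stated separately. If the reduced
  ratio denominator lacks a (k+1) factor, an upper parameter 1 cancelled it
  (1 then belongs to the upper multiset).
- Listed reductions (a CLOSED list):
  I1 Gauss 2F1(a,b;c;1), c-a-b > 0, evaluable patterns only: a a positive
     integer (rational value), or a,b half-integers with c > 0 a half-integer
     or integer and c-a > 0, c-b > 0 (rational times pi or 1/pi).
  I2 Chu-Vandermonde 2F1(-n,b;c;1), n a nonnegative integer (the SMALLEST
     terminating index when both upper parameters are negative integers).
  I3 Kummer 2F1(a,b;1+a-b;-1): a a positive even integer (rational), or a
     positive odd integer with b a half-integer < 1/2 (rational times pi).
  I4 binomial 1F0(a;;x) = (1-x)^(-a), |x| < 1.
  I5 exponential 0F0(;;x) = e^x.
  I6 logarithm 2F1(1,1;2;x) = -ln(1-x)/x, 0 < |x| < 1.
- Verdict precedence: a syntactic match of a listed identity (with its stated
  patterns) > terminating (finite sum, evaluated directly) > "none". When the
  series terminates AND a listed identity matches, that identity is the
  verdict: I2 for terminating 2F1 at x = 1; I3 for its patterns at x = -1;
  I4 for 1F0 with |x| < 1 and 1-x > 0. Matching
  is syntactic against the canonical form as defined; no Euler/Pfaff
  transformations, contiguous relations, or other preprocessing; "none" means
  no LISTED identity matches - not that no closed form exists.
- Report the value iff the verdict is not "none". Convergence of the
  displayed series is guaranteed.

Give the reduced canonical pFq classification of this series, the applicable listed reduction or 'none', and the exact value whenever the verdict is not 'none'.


Canonical form: C = -10/7 times 0F0 with upper {-}, lower {-}, x = -1. Verdict (x = -1): the exponential series (I5) applies (the 0F0 exponential series at x = -1). Hence: (-10/7) * e^(-1).

The tell: x = (-1) and k^2 + 1 divides numerator and denominator alike; prefactor -10/7 after cancelling.
Ratio: r(k) = (-1) * 1 / [(k+1)] - rational in k, leading ratio (-1); with t_0 = -10/7, classification follows.


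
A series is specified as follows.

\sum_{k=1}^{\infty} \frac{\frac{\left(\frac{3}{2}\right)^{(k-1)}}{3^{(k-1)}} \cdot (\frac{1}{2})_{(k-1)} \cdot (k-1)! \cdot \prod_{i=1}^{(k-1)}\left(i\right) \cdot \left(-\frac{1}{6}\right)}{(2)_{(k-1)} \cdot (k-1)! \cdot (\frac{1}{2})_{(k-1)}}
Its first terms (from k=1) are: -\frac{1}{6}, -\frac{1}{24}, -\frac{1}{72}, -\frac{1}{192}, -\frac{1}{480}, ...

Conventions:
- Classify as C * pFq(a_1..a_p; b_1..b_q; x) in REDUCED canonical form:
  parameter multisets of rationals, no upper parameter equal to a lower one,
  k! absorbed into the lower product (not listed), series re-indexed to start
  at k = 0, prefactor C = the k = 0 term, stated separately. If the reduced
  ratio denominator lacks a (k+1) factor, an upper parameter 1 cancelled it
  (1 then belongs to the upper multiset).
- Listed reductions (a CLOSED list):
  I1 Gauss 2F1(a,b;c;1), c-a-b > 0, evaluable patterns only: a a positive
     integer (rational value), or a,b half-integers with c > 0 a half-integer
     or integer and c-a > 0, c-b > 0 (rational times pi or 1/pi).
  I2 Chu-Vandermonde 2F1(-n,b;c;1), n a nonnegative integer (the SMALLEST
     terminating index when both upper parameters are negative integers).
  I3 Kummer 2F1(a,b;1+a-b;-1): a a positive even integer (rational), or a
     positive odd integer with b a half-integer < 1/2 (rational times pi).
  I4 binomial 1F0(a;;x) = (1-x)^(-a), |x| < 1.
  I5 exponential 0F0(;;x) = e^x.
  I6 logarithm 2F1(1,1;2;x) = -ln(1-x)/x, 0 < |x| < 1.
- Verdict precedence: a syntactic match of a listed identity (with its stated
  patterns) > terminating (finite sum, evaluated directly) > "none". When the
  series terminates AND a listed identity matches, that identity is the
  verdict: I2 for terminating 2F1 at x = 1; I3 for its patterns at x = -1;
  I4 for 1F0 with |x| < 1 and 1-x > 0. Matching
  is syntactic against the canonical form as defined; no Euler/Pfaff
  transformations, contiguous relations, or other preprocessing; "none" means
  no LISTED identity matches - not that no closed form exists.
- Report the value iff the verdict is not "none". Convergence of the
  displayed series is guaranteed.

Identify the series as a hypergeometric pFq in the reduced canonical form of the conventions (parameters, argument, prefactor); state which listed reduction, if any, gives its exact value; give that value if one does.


The tell: x = \frac{1}{2} and the running product (C = -1/6, x = 1/2) telescopes to a rising factorial.
Adjacent-term ratio: r(k) = \frac{1}{2} * (k+1) (k+1) / [(k+2) (k+1)] ; factor over Q: parameters, x = \frac{1}{2}, and C = -\frac{1}{6}.

Canonical form: C = -\frac{1}{6} times 2F1 with upper {1, 1}, lower {2}, x = \frac{1}{2}. Verdict (x = \frac{1}{2}): the logarithmic series (I6) applies (the logarithm: parameters (1,1;2), x = \frac{1}{2}). Sum: \frac{1}{3} \cdot \ln\left(\frac{1}{2}\right).


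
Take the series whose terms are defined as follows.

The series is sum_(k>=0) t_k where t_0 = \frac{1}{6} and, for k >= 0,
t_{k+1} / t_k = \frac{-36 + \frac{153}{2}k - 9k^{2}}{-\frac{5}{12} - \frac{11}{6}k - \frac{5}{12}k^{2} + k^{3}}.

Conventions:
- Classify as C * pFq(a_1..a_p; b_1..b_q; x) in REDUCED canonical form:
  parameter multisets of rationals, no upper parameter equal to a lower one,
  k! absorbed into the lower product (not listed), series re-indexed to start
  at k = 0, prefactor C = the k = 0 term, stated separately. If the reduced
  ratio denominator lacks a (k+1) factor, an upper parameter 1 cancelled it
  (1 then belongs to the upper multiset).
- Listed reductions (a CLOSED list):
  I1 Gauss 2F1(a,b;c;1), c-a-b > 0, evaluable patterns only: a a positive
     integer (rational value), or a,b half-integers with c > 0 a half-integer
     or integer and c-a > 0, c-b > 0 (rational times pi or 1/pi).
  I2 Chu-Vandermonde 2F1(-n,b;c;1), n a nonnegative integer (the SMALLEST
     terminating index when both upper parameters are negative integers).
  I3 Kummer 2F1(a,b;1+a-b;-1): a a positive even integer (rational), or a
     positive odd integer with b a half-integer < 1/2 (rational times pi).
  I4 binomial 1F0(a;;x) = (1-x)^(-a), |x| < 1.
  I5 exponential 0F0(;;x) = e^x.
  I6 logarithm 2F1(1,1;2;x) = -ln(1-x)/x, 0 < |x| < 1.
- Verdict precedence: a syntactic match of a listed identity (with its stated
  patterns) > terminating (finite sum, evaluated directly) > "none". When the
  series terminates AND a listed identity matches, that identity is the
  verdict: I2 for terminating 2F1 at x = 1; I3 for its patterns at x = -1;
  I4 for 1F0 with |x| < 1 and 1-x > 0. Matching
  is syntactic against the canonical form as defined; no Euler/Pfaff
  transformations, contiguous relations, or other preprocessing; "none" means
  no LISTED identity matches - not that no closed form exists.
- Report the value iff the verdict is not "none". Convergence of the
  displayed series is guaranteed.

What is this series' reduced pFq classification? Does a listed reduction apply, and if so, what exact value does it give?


Canonical form: C = \frac{1}{6} times 2F2 with upper {-8, -\frac{1}{2}}, lower {-\frac{5}{3}, \frac{1}{4}}, x = -9. Verdict: terminating. With -8 upstairs the series is a 9-term polynomial sum; evaluated term by term. Value: -\frac{588700267498528}{1093535625}.

Key observation: from the first term \frac{1}{6}: factor the ratio over Q (C = 1/6, x = -9): negated roots = parameters.
Adjacent-term ratio: r(k) = -9 * (k-8) (k-\frac{1}{2}) / [(k-\frac{5}{3}) (k+\frac{1}{4}) (k+1)] - poly over poly, x = -9 from leading terms; C = \frac{1}{6} at k = 0.


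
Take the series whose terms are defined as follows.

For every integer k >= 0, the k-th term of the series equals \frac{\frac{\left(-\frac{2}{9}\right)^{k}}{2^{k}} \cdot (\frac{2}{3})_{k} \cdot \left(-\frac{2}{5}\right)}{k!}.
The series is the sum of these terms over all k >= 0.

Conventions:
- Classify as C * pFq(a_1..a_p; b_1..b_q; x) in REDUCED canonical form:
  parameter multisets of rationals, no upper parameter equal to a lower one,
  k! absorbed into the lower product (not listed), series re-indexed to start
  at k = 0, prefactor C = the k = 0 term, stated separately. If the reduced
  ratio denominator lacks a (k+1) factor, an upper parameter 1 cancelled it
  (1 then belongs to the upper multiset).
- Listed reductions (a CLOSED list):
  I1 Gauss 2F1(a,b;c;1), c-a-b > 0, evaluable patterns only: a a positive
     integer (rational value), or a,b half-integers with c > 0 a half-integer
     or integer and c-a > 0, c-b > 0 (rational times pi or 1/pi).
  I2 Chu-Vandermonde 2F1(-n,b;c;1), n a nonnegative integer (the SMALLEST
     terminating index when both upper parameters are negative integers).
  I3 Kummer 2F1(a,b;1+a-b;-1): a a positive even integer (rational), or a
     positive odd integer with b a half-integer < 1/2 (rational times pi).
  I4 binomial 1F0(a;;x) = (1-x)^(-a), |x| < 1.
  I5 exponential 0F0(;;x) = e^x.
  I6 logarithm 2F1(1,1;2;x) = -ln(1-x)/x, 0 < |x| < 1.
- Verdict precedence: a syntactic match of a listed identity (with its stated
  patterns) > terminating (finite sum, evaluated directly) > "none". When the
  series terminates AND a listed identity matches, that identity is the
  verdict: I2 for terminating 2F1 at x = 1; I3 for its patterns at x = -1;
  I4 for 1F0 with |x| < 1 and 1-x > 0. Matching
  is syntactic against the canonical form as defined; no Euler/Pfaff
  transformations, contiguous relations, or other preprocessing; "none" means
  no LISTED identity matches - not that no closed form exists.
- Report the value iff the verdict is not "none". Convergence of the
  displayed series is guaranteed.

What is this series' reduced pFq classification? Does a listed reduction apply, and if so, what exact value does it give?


The series (x = -\frac{1}{9}) is 1F0: upper {\frac{2}{3}}, lower {-}, prefactor -\frac{2}{5}. Verdict at x = -\frac{1}{9}: the I4 binomial reduction matches (the 1F0 binomial series: exponent -2/3, x = -\frac{1}{9}). Value: \left(-\frac{2}{5}\right) \cdot \left(\frac{10}{9}\right)^{-\frac{2}{3}}.

Structural cue: t_0 being -\frac{2}{5}, the two k-th powers (C = -2/5) combine into one argument.
Step ratio: r(k) = -\frac{1}{9} * (k+\frac{2}{3}) / [(k+1)] - rational in k, leading ratio -\frac{1}{9}; with t_0 = -\frac{2}{5}, classification follows.


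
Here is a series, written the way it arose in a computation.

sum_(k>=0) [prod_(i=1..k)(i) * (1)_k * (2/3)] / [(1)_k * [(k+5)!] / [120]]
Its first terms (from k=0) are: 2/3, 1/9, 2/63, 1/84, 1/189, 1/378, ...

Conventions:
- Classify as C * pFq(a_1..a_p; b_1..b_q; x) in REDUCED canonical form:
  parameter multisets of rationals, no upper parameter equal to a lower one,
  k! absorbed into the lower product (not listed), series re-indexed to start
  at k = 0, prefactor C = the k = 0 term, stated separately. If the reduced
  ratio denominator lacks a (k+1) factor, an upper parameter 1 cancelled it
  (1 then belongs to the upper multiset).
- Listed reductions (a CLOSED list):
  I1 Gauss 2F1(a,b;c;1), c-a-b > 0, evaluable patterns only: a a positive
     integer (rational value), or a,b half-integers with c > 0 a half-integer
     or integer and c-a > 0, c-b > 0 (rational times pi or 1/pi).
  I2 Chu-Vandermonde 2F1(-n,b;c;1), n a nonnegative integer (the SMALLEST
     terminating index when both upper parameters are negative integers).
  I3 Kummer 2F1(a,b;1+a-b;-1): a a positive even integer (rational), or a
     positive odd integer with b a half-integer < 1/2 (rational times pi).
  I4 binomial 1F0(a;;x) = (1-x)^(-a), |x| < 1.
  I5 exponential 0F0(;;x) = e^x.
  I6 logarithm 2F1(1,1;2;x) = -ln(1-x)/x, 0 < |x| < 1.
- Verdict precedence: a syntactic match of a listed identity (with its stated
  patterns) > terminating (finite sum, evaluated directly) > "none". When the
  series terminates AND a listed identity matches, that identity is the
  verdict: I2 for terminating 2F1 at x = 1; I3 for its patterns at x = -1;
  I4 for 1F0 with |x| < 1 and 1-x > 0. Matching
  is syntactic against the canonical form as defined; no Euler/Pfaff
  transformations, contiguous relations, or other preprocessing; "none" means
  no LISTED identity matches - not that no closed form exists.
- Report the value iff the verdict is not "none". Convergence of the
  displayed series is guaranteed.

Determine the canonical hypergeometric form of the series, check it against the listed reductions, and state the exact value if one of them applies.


Classification (C = 2/3): 2F1 with upper {1, 1}, lower {6}, argument x = 1. Verdict: the Gauss summation I1 matches (x = 1: the Gamma ratio telescopes since c-a-b = 4 > 0 and a = 1 in Z>0). Its exact value is 5/6.

Key observation: from the first term 2/3: the denominator's factorial ratio (C = 2/3, x = 1) is a lower Pochhammer.
Consecutive-term ratio: r(k) = 1 * (k+1) (k+1) / [(k+6) (k+1)] - poly over poly, x = 1 from leading terms; C = 2/3 at k = 0.


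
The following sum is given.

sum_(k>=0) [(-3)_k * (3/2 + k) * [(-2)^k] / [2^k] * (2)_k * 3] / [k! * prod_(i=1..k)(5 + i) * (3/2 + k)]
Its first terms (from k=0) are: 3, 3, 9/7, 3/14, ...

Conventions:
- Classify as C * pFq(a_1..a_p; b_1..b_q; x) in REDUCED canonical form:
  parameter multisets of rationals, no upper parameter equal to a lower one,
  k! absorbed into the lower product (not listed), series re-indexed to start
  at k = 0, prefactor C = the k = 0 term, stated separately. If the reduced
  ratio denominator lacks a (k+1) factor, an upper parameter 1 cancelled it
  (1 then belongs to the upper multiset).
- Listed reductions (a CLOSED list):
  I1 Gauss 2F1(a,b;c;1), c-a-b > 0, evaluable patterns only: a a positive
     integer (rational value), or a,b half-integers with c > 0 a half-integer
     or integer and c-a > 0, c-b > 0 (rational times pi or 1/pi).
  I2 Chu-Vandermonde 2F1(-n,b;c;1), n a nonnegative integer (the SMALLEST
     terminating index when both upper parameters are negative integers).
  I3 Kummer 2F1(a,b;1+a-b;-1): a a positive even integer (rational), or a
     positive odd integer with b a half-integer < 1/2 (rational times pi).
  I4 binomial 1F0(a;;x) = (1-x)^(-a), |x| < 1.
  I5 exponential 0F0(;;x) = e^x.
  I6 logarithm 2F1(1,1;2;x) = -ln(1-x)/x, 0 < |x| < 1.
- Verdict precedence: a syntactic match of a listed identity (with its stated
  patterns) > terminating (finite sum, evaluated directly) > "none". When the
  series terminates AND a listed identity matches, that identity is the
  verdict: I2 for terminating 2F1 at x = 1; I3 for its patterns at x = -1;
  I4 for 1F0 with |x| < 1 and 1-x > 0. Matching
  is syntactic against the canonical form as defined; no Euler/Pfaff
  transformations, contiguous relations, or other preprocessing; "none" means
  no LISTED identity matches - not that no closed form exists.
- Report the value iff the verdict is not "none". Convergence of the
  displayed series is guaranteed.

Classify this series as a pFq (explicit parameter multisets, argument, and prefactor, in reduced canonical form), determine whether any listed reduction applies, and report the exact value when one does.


The series (x = -1) is 2F1: upper {-3, 2}, lower {6}, prefactor 3. Verdict at x = -1: the Kummer evaluation I3 matches (x = -1; c = 6 equals 1+a-b for upper {-3, 2}: listed pattern). Sum: 15/2.

Structural cue: from the first term 3: striking the common factor k + 3/2 reduces the term (C = 3, x = -1).
Step ratio: r(k) = (-1) * (k-3) (k+2) / [(k+6) (k+1)] - rational in k. x = (-1); t_0 = 3; negate the roots.


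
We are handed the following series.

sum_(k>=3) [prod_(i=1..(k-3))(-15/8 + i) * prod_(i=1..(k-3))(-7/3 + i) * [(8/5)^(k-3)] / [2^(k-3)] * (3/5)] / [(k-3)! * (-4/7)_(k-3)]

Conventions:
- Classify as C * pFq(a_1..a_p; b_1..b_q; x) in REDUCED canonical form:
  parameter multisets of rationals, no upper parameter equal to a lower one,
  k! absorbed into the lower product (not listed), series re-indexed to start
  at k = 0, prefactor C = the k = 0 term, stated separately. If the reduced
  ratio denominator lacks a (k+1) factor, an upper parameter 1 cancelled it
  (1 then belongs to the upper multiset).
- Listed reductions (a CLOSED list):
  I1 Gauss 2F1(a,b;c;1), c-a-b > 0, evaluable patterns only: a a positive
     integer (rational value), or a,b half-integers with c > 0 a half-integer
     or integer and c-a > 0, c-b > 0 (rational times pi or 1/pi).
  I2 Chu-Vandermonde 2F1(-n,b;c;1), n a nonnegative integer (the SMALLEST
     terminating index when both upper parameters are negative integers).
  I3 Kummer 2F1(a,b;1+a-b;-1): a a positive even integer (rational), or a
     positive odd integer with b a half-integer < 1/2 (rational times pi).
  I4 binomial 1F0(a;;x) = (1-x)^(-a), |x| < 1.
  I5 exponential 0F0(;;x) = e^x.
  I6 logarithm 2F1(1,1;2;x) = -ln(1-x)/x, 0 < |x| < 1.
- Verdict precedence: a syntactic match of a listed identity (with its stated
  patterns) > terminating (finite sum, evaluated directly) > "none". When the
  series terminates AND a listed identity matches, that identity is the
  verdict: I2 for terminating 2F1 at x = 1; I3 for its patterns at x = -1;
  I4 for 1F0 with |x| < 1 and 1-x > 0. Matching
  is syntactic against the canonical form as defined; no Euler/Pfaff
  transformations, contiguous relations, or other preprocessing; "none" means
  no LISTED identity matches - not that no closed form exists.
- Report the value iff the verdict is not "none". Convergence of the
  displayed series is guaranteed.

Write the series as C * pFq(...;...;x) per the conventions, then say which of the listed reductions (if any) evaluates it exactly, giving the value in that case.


x = 4/5 here; the reduced form reads 2F1, upper {-4/3, -7/8}, lower {-4/7}, C = 3/5. Verdict: none - this 2F1 at x = 4/5 matches no listed pattern, and upper {-4/3, -7/8} holds no stopper.

First insight: t_0 = 3/5 here, and the running product (prefactor 3/5) telescopes to a rising factorial.
Step ratio: r(k) = (4/5) * (k-4/3) (k-7/8) / [(k-4/7) (k+1)] - poly over poly, x = (4/5) from leading terms; C = 3/5 at k = 0.


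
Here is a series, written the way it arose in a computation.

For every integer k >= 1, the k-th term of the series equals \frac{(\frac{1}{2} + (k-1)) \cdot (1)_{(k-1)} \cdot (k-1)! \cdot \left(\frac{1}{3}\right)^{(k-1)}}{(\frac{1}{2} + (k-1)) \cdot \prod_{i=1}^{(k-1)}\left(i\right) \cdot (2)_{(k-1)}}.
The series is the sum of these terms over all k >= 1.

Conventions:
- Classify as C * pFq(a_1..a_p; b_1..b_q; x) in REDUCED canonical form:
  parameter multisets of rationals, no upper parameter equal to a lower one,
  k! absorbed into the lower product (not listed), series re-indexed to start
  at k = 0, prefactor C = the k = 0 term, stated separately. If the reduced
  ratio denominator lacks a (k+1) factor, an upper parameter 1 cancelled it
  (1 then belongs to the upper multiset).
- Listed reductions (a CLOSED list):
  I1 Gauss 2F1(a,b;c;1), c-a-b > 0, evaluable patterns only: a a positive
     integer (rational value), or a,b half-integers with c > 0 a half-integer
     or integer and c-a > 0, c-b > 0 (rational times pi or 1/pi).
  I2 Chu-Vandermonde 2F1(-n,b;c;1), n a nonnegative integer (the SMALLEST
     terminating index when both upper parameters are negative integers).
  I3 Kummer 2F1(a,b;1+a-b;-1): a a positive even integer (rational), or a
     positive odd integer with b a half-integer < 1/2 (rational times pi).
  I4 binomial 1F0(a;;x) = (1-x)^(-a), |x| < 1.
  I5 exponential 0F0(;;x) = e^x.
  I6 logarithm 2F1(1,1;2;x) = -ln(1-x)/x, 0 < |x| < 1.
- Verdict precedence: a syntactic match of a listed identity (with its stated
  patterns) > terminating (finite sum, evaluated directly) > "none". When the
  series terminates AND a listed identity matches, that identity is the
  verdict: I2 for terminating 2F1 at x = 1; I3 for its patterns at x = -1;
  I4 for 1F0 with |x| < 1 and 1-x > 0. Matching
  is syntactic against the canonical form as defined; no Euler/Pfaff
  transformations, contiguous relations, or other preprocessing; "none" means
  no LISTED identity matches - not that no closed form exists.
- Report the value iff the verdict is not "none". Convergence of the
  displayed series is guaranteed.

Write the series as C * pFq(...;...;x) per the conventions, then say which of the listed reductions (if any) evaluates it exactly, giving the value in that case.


x = \frac{1}{3} here; the reduced form reads 2F1, upper {1, 1}, lower {2}, C = 1. Verdict: this is the logarithmic series (I6) (the logarithm: parameters (1,1;2), x = \frac{1}{3}). Sum: \left(-3\right) \cdot \ln\left(\frac{2}{3}\right).

Key step: t_0 being 1, the product of the first k integers (C = 1, x = 1/3) is k!.
Consecutive-term ratio: r(k) = \frac{1}{3} * (k+1) (k+1) / [(k+2) (k+1)] - poly over poly, x = \frac{1}{3} from leading terms; C = 1 at k = 0.


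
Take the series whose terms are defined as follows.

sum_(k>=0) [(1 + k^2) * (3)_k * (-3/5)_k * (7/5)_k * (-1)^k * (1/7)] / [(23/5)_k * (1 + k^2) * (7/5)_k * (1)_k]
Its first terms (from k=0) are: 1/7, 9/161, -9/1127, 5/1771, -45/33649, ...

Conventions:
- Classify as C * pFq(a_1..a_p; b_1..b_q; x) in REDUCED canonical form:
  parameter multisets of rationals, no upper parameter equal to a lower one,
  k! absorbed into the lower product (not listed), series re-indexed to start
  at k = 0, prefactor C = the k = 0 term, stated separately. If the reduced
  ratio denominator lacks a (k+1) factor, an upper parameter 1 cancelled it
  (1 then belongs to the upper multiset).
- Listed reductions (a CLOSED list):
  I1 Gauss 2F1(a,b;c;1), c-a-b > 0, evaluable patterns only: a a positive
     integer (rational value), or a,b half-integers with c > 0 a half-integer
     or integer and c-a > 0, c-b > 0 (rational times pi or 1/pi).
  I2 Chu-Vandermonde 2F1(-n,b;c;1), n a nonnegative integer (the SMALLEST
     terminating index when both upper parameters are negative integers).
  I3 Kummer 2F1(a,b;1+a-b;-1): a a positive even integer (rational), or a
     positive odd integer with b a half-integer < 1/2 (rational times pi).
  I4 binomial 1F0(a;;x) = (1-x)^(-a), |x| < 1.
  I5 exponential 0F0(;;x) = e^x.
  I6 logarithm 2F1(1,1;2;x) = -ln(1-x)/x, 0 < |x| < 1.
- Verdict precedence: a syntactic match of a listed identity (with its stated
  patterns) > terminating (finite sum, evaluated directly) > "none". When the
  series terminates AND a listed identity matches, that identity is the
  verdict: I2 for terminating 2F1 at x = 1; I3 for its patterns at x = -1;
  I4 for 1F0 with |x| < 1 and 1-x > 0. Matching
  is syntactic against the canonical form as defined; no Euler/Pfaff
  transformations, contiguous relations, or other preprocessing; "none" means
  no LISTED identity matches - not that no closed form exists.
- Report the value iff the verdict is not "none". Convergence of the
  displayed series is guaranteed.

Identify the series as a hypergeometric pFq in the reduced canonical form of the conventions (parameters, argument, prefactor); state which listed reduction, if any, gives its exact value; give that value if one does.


Canonical form: C = 1/7 times 2F1 with upper {-3/5, 3}, lower {23/5}, x = -1. Verdict: none. A 2F1 with upper {-3/5, 3} fits none of I1-I6 at x = -1; the sum runs forever.

Structural cue: x = (-1) and (1)_k (prefactor 1/7) is k! itself.
Consecutive-term ratio: r(k) = (-1) * (k-3/5) (k+3) / [(k+23/5) (k+1)] - rational in k. x = (-1); t_0 = 1/7; negate the roots.


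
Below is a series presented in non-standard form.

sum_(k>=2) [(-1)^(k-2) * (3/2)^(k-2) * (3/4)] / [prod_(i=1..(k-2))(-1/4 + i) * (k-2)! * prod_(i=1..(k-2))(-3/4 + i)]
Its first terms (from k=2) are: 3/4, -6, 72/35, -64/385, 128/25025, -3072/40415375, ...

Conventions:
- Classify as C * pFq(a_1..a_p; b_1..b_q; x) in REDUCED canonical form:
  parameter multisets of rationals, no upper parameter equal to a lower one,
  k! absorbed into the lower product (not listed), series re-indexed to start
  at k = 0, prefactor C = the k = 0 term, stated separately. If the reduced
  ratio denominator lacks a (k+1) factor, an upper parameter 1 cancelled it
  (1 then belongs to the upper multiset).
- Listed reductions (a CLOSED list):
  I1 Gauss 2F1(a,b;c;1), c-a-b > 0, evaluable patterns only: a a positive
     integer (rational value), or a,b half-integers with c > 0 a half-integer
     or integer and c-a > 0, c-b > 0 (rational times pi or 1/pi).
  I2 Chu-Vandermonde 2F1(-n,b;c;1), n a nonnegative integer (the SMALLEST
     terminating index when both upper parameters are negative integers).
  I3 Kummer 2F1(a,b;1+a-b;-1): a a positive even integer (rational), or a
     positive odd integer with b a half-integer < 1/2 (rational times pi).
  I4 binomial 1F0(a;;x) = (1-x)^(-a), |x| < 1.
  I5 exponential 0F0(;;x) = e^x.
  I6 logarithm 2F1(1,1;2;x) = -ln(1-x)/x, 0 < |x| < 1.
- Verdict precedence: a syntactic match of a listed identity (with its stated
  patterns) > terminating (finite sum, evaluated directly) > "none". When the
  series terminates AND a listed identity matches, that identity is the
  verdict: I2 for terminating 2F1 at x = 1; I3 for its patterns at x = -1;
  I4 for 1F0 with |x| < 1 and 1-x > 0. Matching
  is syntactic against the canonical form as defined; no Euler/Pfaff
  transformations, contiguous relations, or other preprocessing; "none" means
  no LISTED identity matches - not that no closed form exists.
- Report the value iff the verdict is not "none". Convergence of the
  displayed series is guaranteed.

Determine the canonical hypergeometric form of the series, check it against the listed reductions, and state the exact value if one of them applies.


Classification (C = 3/4): 0F2 with upper {-}, lower {1/4, 3/4}, argument x = -3/2. Verdict: none (x = -3/2): each listed identity misses the multisets {-} ; {1/4, 3/4}.

Key observation: from the first term 3/4: the lower running product (C = 3/4) is a rising factorial.
Adjacent-term ratio: r(k) = (-3/2) * 1 / [(k+1/4) (k+3/4) (k+1)] - rational; roots negated = parameters, x = (-3/2), C = 3/4.


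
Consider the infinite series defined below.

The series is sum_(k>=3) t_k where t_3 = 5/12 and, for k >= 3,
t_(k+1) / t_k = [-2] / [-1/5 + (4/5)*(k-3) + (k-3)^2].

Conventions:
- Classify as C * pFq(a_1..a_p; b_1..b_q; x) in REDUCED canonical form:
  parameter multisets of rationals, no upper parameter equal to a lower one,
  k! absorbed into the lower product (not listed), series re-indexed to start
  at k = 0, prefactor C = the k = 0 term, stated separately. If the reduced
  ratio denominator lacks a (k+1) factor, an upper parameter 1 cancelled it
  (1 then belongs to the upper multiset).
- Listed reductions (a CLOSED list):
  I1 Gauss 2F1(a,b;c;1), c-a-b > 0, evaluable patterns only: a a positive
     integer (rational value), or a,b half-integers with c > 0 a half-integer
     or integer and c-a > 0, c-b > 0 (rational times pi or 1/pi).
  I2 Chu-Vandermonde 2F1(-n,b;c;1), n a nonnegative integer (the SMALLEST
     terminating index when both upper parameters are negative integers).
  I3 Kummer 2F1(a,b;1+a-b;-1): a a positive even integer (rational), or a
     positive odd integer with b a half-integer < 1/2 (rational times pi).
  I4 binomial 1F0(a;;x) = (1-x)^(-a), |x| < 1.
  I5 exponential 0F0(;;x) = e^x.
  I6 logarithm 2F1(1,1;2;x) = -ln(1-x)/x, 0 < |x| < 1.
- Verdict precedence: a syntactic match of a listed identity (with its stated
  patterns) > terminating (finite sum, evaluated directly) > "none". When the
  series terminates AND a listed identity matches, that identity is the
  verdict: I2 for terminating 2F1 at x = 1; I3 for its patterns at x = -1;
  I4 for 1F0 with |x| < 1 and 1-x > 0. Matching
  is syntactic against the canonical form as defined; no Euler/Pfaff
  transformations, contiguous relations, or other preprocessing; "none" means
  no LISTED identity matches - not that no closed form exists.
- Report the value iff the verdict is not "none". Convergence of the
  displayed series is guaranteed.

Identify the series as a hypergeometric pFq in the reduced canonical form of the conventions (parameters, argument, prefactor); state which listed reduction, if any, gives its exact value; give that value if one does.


x = -2 here; the reduced form reads 0F1, upper {-}, lower {-1/5}, C = 5/12. Verdict: none - this 0F1 at x = -2 matches no listed pattern, and upper {-} holds no stopper.

Structural cue: t_0 = 5/12 here, and roots of the ratio polynomials (C = 5/12, x = -2) are the negated parameters.
Ratio: r(k) = (-2) * 1 / [(k-1/5) (k+1)] - rational in k. x = (-2); t_0 = 5/12; negate the roots.


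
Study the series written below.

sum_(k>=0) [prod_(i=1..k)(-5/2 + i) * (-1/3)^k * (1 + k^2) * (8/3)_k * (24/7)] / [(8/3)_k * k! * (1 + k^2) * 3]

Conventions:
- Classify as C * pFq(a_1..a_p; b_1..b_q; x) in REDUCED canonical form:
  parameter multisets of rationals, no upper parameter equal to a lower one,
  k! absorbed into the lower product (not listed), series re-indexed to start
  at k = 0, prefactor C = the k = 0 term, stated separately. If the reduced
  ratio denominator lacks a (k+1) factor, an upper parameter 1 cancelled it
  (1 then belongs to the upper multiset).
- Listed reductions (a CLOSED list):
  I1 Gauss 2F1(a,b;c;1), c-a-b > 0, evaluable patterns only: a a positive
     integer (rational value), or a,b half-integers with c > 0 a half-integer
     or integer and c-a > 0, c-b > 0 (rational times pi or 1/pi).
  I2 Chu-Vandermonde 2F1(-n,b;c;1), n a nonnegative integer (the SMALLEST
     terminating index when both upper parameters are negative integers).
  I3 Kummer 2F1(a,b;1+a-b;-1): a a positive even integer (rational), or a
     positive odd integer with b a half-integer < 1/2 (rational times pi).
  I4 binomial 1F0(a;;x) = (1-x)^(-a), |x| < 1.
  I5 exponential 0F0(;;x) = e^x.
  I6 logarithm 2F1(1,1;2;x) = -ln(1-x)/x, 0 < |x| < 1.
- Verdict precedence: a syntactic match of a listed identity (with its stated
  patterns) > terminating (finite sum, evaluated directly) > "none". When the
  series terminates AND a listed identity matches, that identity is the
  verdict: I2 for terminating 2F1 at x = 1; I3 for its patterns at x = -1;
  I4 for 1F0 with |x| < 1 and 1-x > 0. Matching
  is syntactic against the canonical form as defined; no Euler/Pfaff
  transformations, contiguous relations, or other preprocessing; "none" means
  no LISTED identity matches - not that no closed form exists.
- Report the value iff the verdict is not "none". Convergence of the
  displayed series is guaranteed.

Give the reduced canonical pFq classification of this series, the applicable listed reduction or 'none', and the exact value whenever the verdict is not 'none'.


Canonical form: C = 8/7 times 1F0 with upper {-3/2}, lower {-}, x = -1/3. Verdict: binomial (I4) fires (the 1F0 binomial series: exponent 3/2, x = -1/3). Exact value: (8/7) * (4/3)^(3/2).

Structural cue: with t_0 = 8/7, the running product (prefactor 8/7) telescopes to a rising factorial.
Term ratio: r(k) = (-1/3) * (k-3/2) / [(k+1)] - rational; roots negated = parameters, x = (-1/3), C = 8/7.


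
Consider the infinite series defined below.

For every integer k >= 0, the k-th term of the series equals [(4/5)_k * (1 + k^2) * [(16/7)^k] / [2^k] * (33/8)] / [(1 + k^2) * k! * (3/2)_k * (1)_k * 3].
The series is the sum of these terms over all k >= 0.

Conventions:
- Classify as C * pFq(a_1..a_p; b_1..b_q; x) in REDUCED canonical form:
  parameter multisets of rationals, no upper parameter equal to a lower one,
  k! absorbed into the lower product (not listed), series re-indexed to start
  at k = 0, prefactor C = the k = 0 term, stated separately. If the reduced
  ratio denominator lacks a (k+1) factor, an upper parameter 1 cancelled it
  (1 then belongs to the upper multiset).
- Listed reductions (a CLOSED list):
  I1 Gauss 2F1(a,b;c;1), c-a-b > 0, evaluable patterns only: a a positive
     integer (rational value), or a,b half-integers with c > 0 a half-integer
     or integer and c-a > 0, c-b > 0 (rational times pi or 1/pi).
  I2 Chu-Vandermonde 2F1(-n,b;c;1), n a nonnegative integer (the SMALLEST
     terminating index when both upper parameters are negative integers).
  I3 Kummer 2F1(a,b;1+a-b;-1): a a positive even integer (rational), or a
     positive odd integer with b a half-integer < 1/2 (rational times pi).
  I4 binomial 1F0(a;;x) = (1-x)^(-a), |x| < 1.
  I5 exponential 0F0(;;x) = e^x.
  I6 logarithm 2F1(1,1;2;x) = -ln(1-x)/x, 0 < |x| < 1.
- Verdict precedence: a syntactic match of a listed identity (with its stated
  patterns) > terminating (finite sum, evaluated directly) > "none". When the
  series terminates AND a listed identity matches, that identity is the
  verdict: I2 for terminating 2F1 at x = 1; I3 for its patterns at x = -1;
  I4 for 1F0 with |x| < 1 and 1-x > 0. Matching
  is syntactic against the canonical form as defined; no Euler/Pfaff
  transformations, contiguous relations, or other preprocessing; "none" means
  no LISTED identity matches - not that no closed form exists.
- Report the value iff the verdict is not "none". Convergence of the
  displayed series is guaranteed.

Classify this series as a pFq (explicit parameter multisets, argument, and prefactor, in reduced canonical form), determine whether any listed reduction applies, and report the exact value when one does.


With C = 11/8: the canonical form is 1F2(4/5; 1, 3/2; 8/7). Verdict: none here - no I1-I6 shape fits x = 8/7 with lower {1, 3/2}.

First insight: from the first term 11/8: the two k-th powers (prefactor 11/8) combine into one argument.
Term ratio: r(k) = (8/7) * (k+4/5) / [(k+1) (k+3/2) (k+1)] - poly over poly, x = (8/7) from leading terms; C = 11/8 at k = 0.


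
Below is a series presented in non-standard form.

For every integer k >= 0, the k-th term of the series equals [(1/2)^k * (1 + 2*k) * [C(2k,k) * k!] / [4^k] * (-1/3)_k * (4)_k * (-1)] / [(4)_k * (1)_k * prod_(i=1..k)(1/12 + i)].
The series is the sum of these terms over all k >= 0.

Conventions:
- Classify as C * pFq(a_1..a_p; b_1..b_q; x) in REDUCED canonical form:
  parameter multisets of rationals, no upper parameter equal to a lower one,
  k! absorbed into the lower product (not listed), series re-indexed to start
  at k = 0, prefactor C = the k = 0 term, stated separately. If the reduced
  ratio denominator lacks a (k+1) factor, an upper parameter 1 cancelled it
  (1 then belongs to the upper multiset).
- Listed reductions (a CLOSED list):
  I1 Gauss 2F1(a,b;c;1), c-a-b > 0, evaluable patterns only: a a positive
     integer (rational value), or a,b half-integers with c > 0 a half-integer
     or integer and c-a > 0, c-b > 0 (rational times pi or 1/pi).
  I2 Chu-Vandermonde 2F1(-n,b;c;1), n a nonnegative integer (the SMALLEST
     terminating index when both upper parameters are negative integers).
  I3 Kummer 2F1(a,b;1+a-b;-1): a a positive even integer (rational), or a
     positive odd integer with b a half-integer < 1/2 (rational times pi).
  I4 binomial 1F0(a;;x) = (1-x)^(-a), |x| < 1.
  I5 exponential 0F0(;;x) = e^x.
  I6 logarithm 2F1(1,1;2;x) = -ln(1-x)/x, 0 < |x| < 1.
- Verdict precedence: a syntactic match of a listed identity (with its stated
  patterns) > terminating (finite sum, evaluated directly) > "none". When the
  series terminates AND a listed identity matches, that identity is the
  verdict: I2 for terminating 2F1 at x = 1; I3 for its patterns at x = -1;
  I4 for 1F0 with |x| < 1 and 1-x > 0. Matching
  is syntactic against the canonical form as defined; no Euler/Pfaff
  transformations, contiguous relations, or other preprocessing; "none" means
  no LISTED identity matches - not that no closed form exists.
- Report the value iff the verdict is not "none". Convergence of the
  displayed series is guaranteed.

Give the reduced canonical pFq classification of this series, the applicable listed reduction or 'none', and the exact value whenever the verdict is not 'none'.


The series (x = 1/2) is 2F1: upper {-1/3, 3/2}, lower {13/12}, prefactor -1. Verdict: no listed reduction: x = 1/2 and upper {-1/3, 3/2} fail every I1-I6 pattern.

Key step: from the first term -1: the (2k+1) factor (C = -1, x = 1/2) shifts (1/2)_k to (3/2)_k.
Ratio: r(k) = (1/2) * (k-1/3) (k+3/2) / [(k+13/12) (k+1)] - rational in k. x = (1/2); t_0 = -1; negate the roots.


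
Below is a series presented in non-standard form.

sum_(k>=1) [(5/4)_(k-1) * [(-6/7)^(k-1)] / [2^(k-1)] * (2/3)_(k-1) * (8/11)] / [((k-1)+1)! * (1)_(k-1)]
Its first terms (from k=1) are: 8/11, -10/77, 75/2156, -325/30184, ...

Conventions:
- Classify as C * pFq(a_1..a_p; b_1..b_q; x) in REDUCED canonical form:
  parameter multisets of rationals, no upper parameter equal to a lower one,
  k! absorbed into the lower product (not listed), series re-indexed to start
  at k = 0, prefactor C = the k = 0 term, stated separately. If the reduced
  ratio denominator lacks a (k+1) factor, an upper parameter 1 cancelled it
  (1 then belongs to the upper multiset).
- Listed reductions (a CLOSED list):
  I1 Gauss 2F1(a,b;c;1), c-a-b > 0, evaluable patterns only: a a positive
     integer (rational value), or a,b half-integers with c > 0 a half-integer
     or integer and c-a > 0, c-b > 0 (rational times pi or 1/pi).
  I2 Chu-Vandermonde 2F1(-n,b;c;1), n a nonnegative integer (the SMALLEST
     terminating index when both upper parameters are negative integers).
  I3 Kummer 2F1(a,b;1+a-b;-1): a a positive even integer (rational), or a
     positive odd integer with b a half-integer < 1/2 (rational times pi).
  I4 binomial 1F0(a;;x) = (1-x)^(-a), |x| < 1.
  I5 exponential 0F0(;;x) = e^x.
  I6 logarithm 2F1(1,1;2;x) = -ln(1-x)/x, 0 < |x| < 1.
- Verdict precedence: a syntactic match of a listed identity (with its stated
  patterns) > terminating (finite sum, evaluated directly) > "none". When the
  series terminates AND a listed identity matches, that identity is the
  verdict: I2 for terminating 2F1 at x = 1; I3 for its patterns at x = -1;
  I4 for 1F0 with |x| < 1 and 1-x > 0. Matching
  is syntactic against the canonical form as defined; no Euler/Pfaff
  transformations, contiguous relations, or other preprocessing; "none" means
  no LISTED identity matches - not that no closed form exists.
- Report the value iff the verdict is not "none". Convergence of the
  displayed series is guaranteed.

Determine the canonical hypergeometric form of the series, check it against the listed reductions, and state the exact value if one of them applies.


Prefactor 8/11, argument -3/7: 2F1 with upper {2/3, 5/4} over lower {2}. Verdict: none here - no I1-I6 shape fits x = -3/7 with lower {2}.

First insight: with t_0 = 8/11, the two k-th powers (C = 8/11) combine into one argument.
Step ratio: r(k) = (-3/7) * (k+2/3) (k+5/4) / [(k+2) (k+1)] - rational; roots negated = parameters, x = (-3/7), C = 8/11.


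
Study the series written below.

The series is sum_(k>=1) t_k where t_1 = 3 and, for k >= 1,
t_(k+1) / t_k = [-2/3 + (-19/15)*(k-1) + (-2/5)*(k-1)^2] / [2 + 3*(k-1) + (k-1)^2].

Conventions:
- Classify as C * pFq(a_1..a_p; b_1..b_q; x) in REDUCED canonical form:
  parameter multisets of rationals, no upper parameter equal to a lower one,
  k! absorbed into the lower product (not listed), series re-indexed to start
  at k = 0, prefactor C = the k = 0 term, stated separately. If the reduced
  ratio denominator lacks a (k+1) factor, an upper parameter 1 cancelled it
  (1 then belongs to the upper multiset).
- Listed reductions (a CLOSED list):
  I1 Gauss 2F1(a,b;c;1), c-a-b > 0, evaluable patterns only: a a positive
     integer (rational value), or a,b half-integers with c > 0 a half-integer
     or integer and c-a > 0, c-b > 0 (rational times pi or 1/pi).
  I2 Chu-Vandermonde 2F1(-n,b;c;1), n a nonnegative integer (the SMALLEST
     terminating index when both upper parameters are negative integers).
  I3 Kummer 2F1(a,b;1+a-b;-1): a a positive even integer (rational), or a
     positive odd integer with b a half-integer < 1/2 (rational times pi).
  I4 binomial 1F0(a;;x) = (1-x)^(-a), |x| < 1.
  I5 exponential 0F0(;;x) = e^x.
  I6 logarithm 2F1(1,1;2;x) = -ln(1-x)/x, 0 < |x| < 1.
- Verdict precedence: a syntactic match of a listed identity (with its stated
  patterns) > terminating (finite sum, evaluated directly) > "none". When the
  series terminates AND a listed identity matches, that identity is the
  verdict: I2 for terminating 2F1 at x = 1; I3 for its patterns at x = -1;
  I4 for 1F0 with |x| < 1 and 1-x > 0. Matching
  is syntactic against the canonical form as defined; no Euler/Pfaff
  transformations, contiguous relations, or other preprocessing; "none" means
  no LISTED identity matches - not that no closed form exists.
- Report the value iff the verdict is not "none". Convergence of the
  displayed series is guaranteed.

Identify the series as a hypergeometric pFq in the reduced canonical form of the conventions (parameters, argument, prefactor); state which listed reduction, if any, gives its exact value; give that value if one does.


Reduced: x = -2/5, 2F1, upper = {2/3, 5/2}, lower = {2}, C = 3. Verdict: none - this 2F1 at x = -2/5 matches no listed pattern, and upper {2/3, 5/2} holds no stopper.

Key observation: from the first term 3: the expanded ratio factors over Q; prefactor 3, roots give parameters.
Step ratio: r(k) = (-2/5) * (k+2/3) (k+5/2) / [(k+2) (k+1)] - rational; roots negated = parameters, x = (-2/5), C = 3.
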